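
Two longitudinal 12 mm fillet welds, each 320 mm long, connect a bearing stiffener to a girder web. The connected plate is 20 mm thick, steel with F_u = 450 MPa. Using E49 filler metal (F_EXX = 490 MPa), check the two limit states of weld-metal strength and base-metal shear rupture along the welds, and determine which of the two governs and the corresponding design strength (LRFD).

t_e = 0.707 × 12 = 8.484 mm; L = 640 mm.
Weld metal: φR_n = 0.75 × 0.6 × 490 × 8.484 × 640 × 10⁻³ = 1197 kN.
Base metal (shear rupture): φR_n = 0.75 × 0.6 × 450 × 20 × 640 × 10⁻³ = 2592 kN.
Governing: weld metal.

φR_n ≈ 1200 kN (weld metal governs)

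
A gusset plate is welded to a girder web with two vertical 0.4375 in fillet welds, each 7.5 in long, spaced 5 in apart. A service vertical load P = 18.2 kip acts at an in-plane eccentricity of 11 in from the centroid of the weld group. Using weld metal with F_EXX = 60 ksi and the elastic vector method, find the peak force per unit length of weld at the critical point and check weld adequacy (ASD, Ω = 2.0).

Total weld length L_w = 15 in. Treat welds as unit-width lines.
Polar moment about centroid: J = 2[d³/12 + d(b/2)²] = 2[7.5³/12 + 7.5×2.5²] = 164.1 in³.
Direct shear f_v = P/L_w = 18.2 / 15 = 1.213 kip/in (vertical).
Torsion M = P·e = 18.2 × 11 = 200.2 kip·in.
Critical point at (x, y) = (2.5, 3.75) from centroid. f_tx = M·y/J = 4.576 kip/in; f_ty = M·x/J = 3.051 kip/in.
Resultant f_max = √[f_tx² + (f_v + f_ty)²] = √[4.576² + (1.213 + 3.051)²] = 6.255 kip/in.
Capacity per unit length: r_n/Ω = (1/2.0) × 0.6 × 60 × (0.707 × 0.4375) = 5.568 kip/in.
6.255 > 5.568 → NOT adequate.

f_max ≈ 6.25 kip/in; NOT adequate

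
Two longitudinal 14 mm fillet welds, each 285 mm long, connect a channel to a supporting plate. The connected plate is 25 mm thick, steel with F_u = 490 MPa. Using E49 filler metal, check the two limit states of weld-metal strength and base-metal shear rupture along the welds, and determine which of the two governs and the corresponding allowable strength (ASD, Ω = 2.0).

R_n/Ω ≈ 829 kN (weld metal governs)

E49XX → F_EXX = 490 MPa.
t_e = 0.707 × 14 = 9.898 mm; L = 570 mm.
Weld metal: R_n/Ω = (1/2.0) × 0.6 × 490 × 9.898 × 570 × 10⁻³ = 829.4 kN.
Base metal (shear rupture): R_n/Ω = (1/2.0) × 0.6 × 490 × 25 × 570 × 10⁻³ = 2095 kN.
Governing: weld metal.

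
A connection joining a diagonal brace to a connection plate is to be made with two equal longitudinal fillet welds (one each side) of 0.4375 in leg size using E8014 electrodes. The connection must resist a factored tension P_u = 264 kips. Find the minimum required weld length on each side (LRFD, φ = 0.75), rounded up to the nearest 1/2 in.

E80XX → F_EXX = 80 ksi.
Throat t_e = 0.707 × 0.4375 = 0.3093 in.
φr_n = 0.75 × 0.6 × 80 × 0.3093 = 11.14 kips/in.
L_req = P_u / φr_n = 264 / 11.14 = 23.71 in total.
Per side: 23.71 / 2 = 11.85 in.
Round up → use L = 12 in on each side.

L = 12 in on each side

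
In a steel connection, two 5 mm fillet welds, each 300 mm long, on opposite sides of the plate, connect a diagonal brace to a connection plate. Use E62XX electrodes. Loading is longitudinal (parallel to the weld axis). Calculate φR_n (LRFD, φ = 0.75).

E62XX → F_EXX = 620 MPa.
Effective throat t_e = 0.707 × 5 = 3.535 mm.
Total length L = 600 mm; A_we = 3.535 × 600 = 2121 mm².
F_nw = 0.6 F_EXX = 0.6 × 620 = 372 MPa.
φR_n = 0.75 × 372 × 2121 × 10⁻³ = 591.8 kN.

φR_n ≈ 592 kN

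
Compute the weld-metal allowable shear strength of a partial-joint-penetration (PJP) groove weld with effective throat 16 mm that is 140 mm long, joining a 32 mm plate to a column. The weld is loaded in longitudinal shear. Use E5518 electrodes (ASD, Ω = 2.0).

R_n/Ω ≈ 370 kN

E55XX → F_EXX = 550 MPa.
Effective throat (given) t_e = 16 mm.
A_we = 16 × 140 = 2240 mm².
F_nw = 0.6 F_EXX = 330 MPa.
R_n/Ω = (330 × 2240) / 2.0 × 10⁻³ = 369.6 kN.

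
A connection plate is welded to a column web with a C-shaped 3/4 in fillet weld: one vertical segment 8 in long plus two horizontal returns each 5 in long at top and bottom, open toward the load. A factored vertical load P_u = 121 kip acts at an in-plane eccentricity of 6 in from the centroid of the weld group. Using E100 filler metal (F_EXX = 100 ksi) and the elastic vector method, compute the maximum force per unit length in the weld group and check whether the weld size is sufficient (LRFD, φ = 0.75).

Total weld length L_w = 18 in. Treat welds as unit-width lines.
Centroid: x̄ = 2×5×2.5 / 18 = 1.389 in from the vertical weld.
Polar moment about centroid: J = I_x + I_y = [8³/12 + 2×5×4²] + [8×1.389² + 2(5³/12 + 5×1.111²)] = 251.3 in³.
Direct shear f_v = P/L_w = 121 / 18 = 6.722 kip/in (vertical).
Torsion M = P·e = 121 × 6 = 726 kip·in.
Critical point at (x, y) = (3.611, 4) from centroid. f_tx = M·y/J = 11.56 kip/in; f_ty = M·x/J = 10.43 kip/in.
Resultant f_max = √[f_tx² + (f_v + f_ty)²] = √[11.56² + (6.722 + 10.43)²] = 20.69 kip/in.
Capacity per unit length: φr_n = 0.75 × 0.6 × 100 × (0.707 × 0.75) = 23.86 kip/in.
20.69 ≤ 23.86 → adequate.

f_max ≈ 20.7 kip/in; adequate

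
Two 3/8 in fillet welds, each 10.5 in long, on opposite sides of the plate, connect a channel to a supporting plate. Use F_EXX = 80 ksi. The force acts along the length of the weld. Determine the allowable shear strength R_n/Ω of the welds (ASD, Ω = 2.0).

R_n/Ω ≈ 134 kip

Effective throat t_e = 0.707 × 0.375 = 0.2651 in.
Total length L = 21 in; A_we = 0.2651 × 21 = 5.568 in².
F_nw = 0.6 F_EXX = 0.6 × 80 = 48 ksi.
R_n = 48 × 5.568 = 267.2 kip; R_n/Ω = 267.2/2.0 = 133.6 kip.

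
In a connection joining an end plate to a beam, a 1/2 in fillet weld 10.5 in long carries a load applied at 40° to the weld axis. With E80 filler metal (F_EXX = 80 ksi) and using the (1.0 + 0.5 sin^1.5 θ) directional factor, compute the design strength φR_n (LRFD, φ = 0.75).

φR_n ≈ 168 kips

t_e = 0.707 × 0.5 = 0.3535 in; A_we = 0.3535 × 10.5 = 3.712 in².
Directional factor: 1.0 + 0.5 sin^1.5(40°) = 1.258.
F_nw = 0.6 × 80 × 1.258 = 60.37 ksi.
φR_n = 0.75 × 60.37 × 3.712 = 168.1 kips.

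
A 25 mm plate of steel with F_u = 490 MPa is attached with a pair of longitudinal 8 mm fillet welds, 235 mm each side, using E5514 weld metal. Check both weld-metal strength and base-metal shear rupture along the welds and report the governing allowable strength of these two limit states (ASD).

E55XX → F_EXX = 550 MPa.
t_e = 0.707 × 8 = 5.656 mm; L = 470 mm.
Weld metal: R_n/Ω = (1/2.0) × 0.6 × 550 × 5.656 × 470 × 10⁻³ = 438.6 kN.
Base metal (shear rupture): R_n/Ω = (1/2.0) × 0.6 × 490 × 25 × 470 × 10⁻³ = 1727 kN.
Governing: weld metal.

R_n/Ω ≈ 439 kN (weld metal governs)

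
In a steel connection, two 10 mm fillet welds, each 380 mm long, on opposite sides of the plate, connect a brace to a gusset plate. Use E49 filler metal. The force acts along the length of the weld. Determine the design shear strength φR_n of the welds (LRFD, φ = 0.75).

E49XX → F_EXX = 490 MPa.
Effective throat t_e = 0.707 × 10 = 7.07 mm.
Total length L = 760 mm; A_we = 7.07 × 760 = 5373 mm².
F_nw = 0.6 F_EXX = 0.6 × 490 = 294 MPa.
φR_n = 0.75 × 294 × 5373 × 10⁻³ = 1185 kN.

φR_n ≈ 1180 kN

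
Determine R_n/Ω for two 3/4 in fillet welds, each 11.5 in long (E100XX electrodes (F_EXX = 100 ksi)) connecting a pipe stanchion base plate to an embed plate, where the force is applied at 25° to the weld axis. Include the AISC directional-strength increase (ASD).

R_n/Ω ≈ 416 kip

t_e = 0.707 × 0.75 = 0.5302 in; A_we = 0.5302 × 23 = 12.2 in².
Directional factor: 1.0 + 0.5 sin^1.5(25°) = 1.137.
F_nw = 0.6 × 100 × 1.137 = 68.24 ksi.
R_n/Ω = (68.24 × 12.2) / 2.0 = 416.1 kip.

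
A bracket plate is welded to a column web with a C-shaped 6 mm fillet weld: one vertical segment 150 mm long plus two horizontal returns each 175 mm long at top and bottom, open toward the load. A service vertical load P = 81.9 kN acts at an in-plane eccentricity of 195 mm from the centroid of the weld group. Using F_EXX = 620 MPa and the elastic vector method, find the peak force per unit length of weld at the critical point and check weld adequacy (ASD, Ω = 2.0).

f_max ≈ 694 N/mm; adequate

Total weld length L_w = 500 mm. Treat welds as unit-width lines.
Centroid: x̄ = 2×175×87.5 / 500 = 61.25 mm from the vertical weld.
Polar moment about centroid: J = I_x + I_y = [150³/12 + 2×175×75²] + [150×61.25² + 2(175³/12 + 175×26.25²)] = 3947000 mm³.
Direct shear f_v = P/L_w = 81.9×10³ / 500 = 163.8 N/mm (vertical).
Torsion M = P·e = 81.9×10³ × 195 = 15970000 N·mm.
Critical point at (x, y) = (113.8, 75) from centroid. f_tx = M·y/J = 303.5 N/mm; f_ty = M·x/J = 460.2 N/mm.
Resultant f_max = √[f_tx² + (f_v + f_ty)²] = √[303.5² + (163.8 + 460.2)²] = 693.9 N/mm.
Capacity per unit length: r_n/Ω = (1/2.0) × 0.6 × 620 × (0.707 × 6) = 789 N/mm.
693.9 ≤ 789 → adequate.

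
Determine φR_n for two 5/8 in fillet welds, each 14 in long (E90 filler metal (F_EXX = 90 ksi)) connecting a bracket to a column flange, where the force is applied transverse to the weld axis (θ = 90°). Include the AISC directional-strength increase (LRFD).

φR_n ≈ 752 kips

t_e = 0.707 × 0.625 = 0.4419 in; A_we = 0.4419 × 28 = 12.37 in².
Directional factor: 1.0 + 0.5 sin^1.5(90°) = 1.5.
F_nw = 0.6 × 90 × 1.5 = 81 ksi.
φR_n = 0.75 × 81 × 12.37 = 751.6 kips.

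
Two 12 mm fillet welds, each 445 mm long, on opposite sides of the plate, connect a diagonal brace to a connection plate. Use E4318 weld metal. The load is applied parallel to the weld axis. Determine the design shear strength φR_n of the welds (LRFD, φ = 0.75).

φR_n ≈ 1460 kN

E43XX → F_EXX = 430 MPa.
Effective throat t_e = 0.707 × 12 = 8.484 mm.
Total length L = 890 mm; A_we = 8.484 × 890 = 7551 mm².
F_nw = 0.6 F_EXX = 0.6 × 430 = 258 MPa.
φR_n = 0.75 × 258 × 7551 × 10⁻³ = 1461 kN.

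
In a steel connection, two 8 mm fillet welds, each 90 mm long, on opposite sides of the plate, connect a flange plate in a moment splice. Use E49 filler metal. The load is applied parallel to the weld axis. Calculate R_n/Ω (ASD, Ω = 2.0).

R_n/Ω ≈ 150 kN

E49XX → F_EXX = 490 MPa.
Effective throat t_e = 0.707 × 8 = 5.656 mm.
Total length L = 180 mm; A_we = 5.656 × 180 = 1018 mm².
F_nw = 0.6 F_EXX = 0.6 × 490 = 294 MPa.
R_n = 294 × 1018 × 10⁻³ = 299.3 kN; R_n/Ω = 299.3/2.0 = 149.7 kN.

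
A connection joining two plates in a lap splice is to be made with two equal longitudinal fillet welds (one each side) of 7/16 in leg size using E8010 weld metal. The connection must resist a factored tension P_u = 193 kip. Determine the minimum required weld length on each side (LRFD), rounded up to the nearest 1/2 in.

L = 9 in on each side

E80XX → F_EXX = 80 ksi.
Throat t_e = 0.707 × 0.4375 = 0.3093 in.
φr_n = 0.75 × 0.6 × 80 × 0.3093 = 11.14 kip/in.
L_req = P_u / φr_n = 193 / 11.14 = 17.33 in total.
Per side: 17.33 / 2 = 8.666 in.
Round up → use L = 9 in on each side.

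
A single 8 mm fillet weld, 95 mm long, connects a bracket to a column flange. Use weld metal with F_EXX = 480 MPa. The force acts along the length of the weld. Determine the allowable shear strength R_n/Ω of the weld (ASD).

R_n/Ω ≈ 77.4 kN

Effective throat t_e = 0.707 × 8 = 5.656 mm.
Total length L = 95 mm; A_we = 5.656 × 95 = 537.3 mm².
F_nw = 0.6 F_EXX = 0.6 × 480 = 288 MPa.
R_n = 288 × 537.3 × 10⁻³ = 154.7 kN; R_n/Ω = 154.7/2.0 = 77.37 kN.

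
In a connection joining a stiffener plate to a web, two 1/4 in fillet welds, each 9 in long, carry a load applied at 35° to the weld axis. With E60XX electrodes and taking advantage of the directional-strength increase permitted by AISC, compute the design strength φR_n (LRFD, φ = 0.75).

E60XX → F_EXX = 60 ksi.
t_e = 0.707 × 0.25 = 0.1767 in; A_we = 0.1767 × 18 = 3.181 in².
Directional factor: 1.0 + 0.5 sin^1.5(35°) = 1.217.
F_nw = 0.6 × 60 × 1.217 = 43.82 ksi.
φR_n = 0.75 × 43.82 × 3.181 = 104.6 kip.

φR_n ≈ 105 kip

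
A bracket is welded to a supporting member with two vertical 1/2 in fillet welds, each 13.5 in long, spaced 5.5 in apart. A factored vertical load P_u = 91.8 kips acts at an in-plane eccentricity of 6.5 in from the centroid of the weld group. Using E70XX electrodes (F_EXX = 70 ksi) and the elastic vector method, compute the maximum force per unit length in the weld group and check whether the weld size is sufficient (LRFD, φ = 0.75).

f_max ≈ 8.94 kip/in; adequate

Total weld length L_w = 27 in. Treat welds as unit-width lines.
Polar moment about centroid: J = 2[d³/12 + d(b/2)²] = 2[13.5³/12 + 13.5×2.75²] = 614.2 in³.
Direct shear f_v = P/L_w = 91.8 / 27 = 3.4 kip/in (vertical).
Torsion M = P·e = 91.8 × 6.5 = 596.7 kip·in.
Critical point at (x, y) = (2.75, 6.75) from centroid. f_tx = M·y/J = 6.557 kip/in; f_ty = M·x/J = 2.671 kip/in.
Resultant f_max = √[f_tx² + (f_v + f_ty)²] = √[6.557² + (3.4 + 2.671)²] = 8.936 kip/in.
Capacity per unit length: φr_n = 0.75 × 0.6 × 70 × (0.707 × 0.5) = 11.14 kip/in.
8.936 ≤ 11.14 → adequate.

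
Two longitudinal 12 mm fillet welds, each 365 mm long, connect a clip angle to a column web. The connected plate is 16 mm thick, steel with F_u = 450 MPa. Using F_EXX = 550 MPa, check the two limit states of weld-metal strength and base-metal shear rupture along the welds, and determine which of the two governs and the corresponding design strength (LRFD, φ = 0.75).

t_e = 0.707 × 12 = 8.484 mm; L = 730 mm.
Weld metal: φR_n = 0.75 × 0.6 × 550 × 8.484 × 730 × 10⁻³ = 1533 kN.
Base metal (shear rupture): φR_n = 0.75 × 0.6 × 450 × 16 × 730 × 10⁻³ = 2365 kN.
Governing: weld metal.

φR_n ≈ 1530 kN (weld metal governs)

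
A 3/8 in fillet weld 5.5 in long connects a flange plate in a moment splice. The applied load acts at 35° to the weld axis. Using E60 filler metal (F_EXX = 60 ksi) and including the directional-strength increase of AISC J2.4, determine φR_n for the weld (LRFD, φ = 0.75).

t_e = 0.707 × 0.375 = 0.2651 in; A_we = 0.2651 × 5.5 = 1.458 in².
Directional factor: 1.0 + 0.5 sin^1.5(35°) = 1.217.
F_nw = 0.6 × 60 × 1.217 = 43.82 ksi.
φR_n = 0.75 × 43.82 × 1.458 = 47.92 kips.

φR_n ≈ 47.9 kips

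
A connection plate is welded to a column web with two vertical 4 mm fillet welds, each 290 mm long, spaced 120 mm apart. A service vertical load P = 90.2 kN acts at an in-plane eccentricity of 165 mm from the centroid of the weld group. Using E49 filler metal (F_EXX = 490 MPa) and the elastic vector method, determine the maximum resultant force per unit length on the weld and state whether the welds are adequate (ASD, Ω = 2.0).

f_max ≈ 462 N/mm; NOT adequate

Total weld length L_w = 580 mm. Treat welds as unit-width lines.
Polar moment about centroid: J = 2[d³/12 + d(b/2)²] = 2[290³/12 + 290×60²] = 6153000 mm³.
Direct shear f_v = P/L_w = 90.2×10³ / 580 = 155.5 N/mm (vertical).
Torsion M = P·e = 90.2×10³ × 165 = 14883000 N·mm.
Critical point at (x, y) = (60, 145) from centroid. f_tx = M·y/J = 350.7 N/mm; f_ty = M·x/J = 145.1 N/mm.
Resultant f_max = √[f_tx² + (f_v + f_ty)²] = √[350.7² + (155.5 + 145.1)²] = 462 N/mm.
Capacity per unit length: r_n/Ω = (1/2.0) × 0.6 × 490 × (0.707 × 4) = 415.7 N/mm.
462 > 415.7 → NOT adequate.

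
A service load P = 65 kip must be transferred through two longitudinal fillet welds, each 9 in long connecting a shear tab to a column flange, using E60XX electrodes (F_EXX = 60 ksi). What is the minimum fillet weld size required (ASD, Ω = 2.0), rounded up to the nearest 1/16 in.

w = 5/16 in

Total weld length L = 18 in.
Required throat t_e = P × Ω / (0.6 F_EXX × L) = 65 × 2.0 / (0.6 × 60 × 18) = 0.2006 in.
Required leg w = t_e / 0.707 = 0.2838 in → use 5/16 in.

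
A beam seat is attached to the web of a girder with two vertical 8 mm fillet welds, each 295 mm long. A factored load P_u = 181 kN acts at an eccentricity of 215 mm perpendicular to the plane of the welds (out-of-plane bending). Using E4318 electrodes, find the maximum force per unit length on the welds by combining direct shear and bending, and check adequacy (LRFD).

E43XX → F_EXX = 430 MPa.
L_w = 2 × 295 = 590 mm; section modulus (unit throat) S = 2 × L²/6 = 29010 mm².
Direct shear f_v = P/L_w = 181×10³/590 = 306.8 N/mm.
Moment M = P × e = 181×10³ × 215 = 38915000 N·mm; bending f_b = M/S = 1342 N/mm.
f_max = √(f_v² + f_b²) = √(306.8² + 1342²) = 1376 N/mm.
φr_n = 0.75 × 0.6 × 430 × (0.707 × 8) = 1094 N/mm → NOT adequate.

f_max ≈ 1380 N/mm; NOT adequate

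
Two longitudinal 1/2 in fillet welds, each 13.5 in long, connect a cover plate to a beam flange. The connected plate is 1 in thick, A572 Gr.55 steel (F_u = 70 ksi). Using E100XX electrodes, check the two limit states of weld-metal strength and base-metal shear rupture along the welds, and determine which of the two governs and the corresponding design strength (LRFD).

E100XX → F_EXX = 100 ksi.
t_e = 0.707 × 0.5 = 0.3535 in; L = 27 in.
Weld metal: φR_n = 0.75 × 0.6 × 100 × 0.3535 × 27 = 429.5 kips.
Base metal (shear rupture): φR_n = 0.75 × 0.6 × 70 × 1 × 27 = 850.5 kips.
Governing: weld metal.

φR_n ≈ 430 kips (weld metal governs)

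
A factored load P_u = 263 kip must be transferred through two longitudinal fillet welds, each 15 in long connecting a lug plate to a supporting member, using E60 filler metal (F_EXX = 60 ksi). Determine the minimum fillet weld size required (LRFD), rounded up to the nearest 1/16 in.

Total weld length L = 30 in.
Required throat t_e = P_u / (φ × 0.6 F_EXX × L) = 263 / (0.75 × 0.6 × 60 × 30) = 0.3247 in.
Required leg w = t_e / 0.707 = 0.4593 in → use 1/2 in.

w = 1/2 in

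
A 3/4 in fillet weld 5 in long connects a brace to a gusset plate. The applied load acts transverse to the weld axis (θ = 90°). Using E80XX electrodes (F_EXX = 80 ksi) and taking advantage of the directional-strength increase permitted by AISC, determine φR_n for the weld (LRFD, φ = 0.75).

t_e = 0.707 × 0.75 = 0.5302 in; A_we = 0.5302 × 5 = 2.651 in².
Directional factor: 1.0 + 0.5 sin^1.5(90°) = 1.5.
F_nw = 0.6 × 80 × 1.5 = 72 ksi.
φR_n = 0.75 × 72 × 2.651 = 143.2 kip.

φR_n ≈ 143 kip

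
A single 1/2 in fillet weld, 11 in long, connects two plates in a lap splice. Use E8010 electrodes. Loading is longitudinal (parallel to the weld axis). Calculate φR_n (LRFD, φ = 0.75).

φR_n ≈ 140 kips

E80XX → F_EXX = 80 ksi.
Effective throat t_e = 0.707 × 0.5 = 0.3535 in.
Total length L = 11 in; A_we = 0.3535 × 11 = 3.888 in².
F_nw = 0.6 F_EXX = 0.6 × 80 = 48 ksi.
φR_n = 0.75 × 48 × 3.888 = 140 kips.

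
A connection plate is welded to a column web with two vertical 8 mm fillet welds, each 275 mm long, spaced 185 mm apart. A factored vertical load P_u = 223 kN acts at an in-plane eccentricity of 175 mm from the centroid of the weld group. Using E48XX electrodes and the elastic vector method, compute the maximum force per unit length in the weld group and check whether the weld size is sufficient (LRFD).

f_max ≈ 1070 N/mm; adequate

E48XX → F_EXX = 480 MPa.
Total weld length L_w = 550 mm. Treat welds as unit-width lines.
Polar moment about centroid: J = 2[d³/12 + d(b/2)²] = 2[275³/12 + 275×92.5²] = 8172000 mm³.
Direct shear f_v = P/L_w = 223×10³ / 550 = 405.5 N/mm (vertical).
Torsion M = P·e = 223×10³ × 175 = 39025000 N·mm.
Critical point at (x, y) = (92.5, 137.5) from centroid. f_tx = M·y/J = 656.6 N/mm; f_ty = M·x/J = 441.7 N/mm.
Resultant f_max = √[f_tx² + (f_v + f_ty)²] = √[656.6² + (405.5 + 441.7)²] = 1072 N/mm.
Capacity per unit length: φr_n = 0.75 × 0.6 × 480 × (0.707 × 8) = 1222 N/mm.
1072 ≤ 1222 → adequate.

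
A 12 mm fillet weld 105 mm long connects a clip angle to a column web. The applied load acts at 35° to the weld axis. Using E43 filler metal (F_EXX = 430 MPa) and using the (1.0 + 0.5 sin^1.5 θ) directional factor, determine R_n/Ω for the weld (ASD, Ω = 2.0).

R_n/Ω ≈ 140 kN

t_e = 0.707 × 12 = 8.484 mm; A_we = 8.484 × 105 = 890.8 mm².
Directional factor: 1.0 + 0.5 sin^1.5(35°) = 1.217.
F_nw = 0.6 × 430 × 1.217 = 314 MPa.
R_n/Ω = (314 × 890.8) / 2.0 × 10⁻³ = 139.9 kN.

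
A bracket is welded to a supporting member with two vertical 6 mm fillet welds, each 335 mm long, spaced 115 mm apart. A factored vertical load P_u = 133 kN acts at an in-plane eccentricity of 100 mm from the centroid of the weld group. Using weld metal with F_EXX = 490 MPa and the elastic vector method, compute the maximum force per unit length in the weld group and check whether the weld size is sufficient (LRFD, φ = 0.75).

Total weld length L_w = 670 mm. Treat welds as unit-width lines.
Polar moment about centroid: J = 2[d³/12 + d(b/2)²] = 2[335³/12 + 335×57.5²] = 8481000 mm³.
Direct shear f_v = P/L_w = 133×10³ / 670 = 198.5 N/mm (vertical).
Torsion M = P·e = 133×10³ × 100 = 13300000 N·mm.
Critical point at (x, y) = (57.5, 167.5) from centroid. f_tx = M·y/J = 262.7 N/mm; f_ty = M·x/J = 90.17 N/mm.
Resultant f_max = √[f_tx² + (f_v + f_ty)²] = √[262.7² + (198.5 + 90.17)²] = 390.3 N/mm.
Capacity per unit length: φr_n = 0.75 × 0.6 × 490 × (0.707 × 6) = 935.4 N/mm.
390.3 ≤ 935.4 → adequate.

f_max ≈ 390 N/mm; adequate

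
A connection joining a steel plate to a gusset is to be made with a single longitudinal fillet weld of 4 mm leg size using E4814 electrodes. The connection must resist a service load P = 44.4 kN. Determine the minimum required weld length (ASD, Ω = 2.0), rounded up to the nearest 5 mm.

L = 110 mm

E48XX → F_EXX = 480 MPa.
Throat t_e = 0.707 × 4 = 2.828 mm.
r_n/Ω = (0.6 × 480 × 2.828) / 2.0 = 407.2 N/mm = 0.4072 kN/mm.
L_req = P / (r_n/Ω) = 44.4 / 0.4072 = 109 mm total.
Round up → use L = 110 mm.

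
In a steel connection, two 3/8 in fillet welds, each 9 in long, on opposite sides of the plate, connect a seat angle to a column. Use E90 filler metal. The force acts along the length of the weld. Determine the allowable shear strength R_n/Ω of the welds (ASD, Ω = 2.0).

R_n/Ω ≈ 129 kip

E90XX → F_EXX = 90 ksi.
Effective throat t_e = 0.707 × 0.375 = 0.2651 in.
Total length L = 18 in; A_we = 0.2651 × 18 = 4.772 in².
F_nw = 0.6 F_EXX = 0.6 × 90 = 54 ksi.
R_n = 54 × 4.772 = 257.7 kip; R_n/Ω = 257.7/2.0 = 128.9 kip.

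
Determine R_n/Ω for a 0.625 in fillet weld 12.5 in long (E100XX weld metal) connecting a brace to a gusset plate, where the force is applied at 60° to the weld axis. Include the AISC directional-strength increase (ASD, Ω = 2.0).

E100XX → F_EXX = 100 ksi.
t_e = 0.707 × 0.625 = 0.4419 in; A_we = 0.4419 × 12.5 = 5.523 in².
Directional factor: 1.0 + 0.5 sin^1.5(60°) = 1.403.
F_nw = 0.6 × 100 × 1.403 = 84.18 ksi.
R_n/Ω = (84.18 × 5.523) / 2.0 = 232.5 kips.

R_n/Ω ≈ 232 kips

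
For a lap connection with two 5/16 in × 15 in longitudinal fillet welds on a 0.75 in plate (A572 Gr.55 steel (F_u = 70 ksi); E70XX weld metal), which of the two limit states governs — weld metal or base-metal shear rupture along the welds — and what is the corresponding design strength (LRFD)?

E70XX → F_EXX = 70 ksi.
t_e = 0.707 × 0.3125 = 0.2209 in; L = 30 in.
Weld metal: φR_n = 0.75 × 0.6 × 70 × 0.2209 × 30 = 208.8 kip.
Base metal (shear rupture): φR_n = 0.75 × 0.6 × 70 × 0.75 × 30 = 708.8 kip.
Governing: weld metal.

φR_n ≈ 209 kip (weld metal governs)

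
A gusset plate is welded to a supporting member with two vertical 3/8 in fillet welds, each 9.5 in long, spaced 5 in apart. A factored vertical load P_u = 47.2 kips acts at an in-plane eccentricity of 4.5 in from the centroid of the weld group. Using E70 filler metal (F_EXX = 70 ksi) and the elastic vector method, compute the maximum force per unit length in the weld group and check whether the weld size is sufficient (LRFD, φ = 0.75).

Total weld length L_w = 19 in. Treat welds as unit-width lines.
Polar moment about centroid: J = 2[d³/12 + d(b/2)²] = 2[9.5³/12 + 9.5×2.5²] = 261.6 in³.
Direct shear f_v = P/L_w = 47.2 / 19 = 2.484 kip/in (vertical).
Torsion M = P·e = 47.2 × 4.5 = 212.4 kip·in.
Critical point at (x, y) = (2.5, 4.75) from centroid. f_tx = M·y/J = 3.856 kip/in; f_ty = M·x/J = 2.029 kip/in.
Resultant f_max = √[f_tx² + (f_v + f_ty)²] = √[3.856² + (2.484 + 2.029)²] = 5.936 kip/in.
Capacity per unit length: φr_n = 0.75 × 0.6 × 70 × (0.707 × 0.375) = 8.351 kip/in.
5.936 ≤ 8.351 → adequate.

f_max ≈ 5.94 kip/in; adequate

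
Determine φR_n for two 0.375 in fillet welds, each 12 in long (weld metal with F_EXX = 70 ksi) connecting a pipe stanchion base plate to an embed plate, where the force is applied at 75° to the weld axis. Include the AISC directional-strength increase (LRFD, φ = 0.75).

φR_n ≈ 296 kips

t_e = 0.707 × 0.375 = 0.2651 in; A_we = 0.2651 × 24 = 6.363 in².
Directional factor: 1.0 + 0.5 sin^1.5(75°) = 1.475.
F_nw = 0.6 × 70 × 1.475 = 61.94 ksi.
φR_n = 0.75 × 61.94 × 6.363 = 295.6 kips.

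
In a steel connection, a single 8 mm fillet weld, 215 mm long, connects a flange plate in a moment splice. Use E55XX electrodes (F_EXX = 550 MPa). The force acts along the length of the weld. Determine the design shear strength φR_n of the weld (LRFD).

φR_n ≈ 301 kN

Effective throat t_e = 0.707 × 8 = 5.656 mm.
Total length L = 215 mm; A_we = 5.656 × 215 = 1216 mm².
F_nw = 0.6 F_EXX = 0.6 × 550 = 330 MPa.
φR_n = 0.75 × 330 × 1216 × 10⁻³ = 301 kN.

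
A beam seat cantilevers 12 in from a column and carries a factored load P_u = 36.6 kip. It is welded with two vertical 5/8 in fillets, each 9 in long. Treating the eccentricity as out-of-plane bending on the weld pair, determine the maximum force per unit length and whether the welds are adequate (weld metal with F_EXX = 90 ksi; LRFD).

f_max ≈ 16.4 kip/in; adequate

L_w = 2 × 9 = 18 in; section modulus (unit throat) S = 2 × L²/6 = 27 in².
Direct shear f_v = P/L_w = 36.6/18 = 2.033 kip/in.
Moment M = P × e = 36.6 × 12 = 439.2 kip·in; bending f_b = M/S = 16.27 kip/in.
f_max = √(f_v² + f_b²) = √(2.033² + 16.27²) = 16.39 kip/in.
φr_n = 0.75 × 0.6 × 90 × (0.707 × 0.625) = 17.9 kip/in → adequate.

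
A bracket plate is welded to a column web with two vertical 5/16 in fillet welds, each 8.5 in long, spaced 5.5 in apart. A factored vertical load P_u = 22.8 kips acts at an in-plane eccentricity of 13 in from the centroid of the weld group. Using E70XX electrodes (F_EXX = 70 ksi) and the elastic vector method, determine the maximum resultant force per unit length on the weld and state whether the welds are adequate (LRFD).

Total weld length L_w = 17 in. Treat welds as unit-width lines.
Polar moment about centroid: J = 2[d³/12 + d(b/2)²] = 2[8.5³/12 + 8.5×2.75²] = 230.9 in³.
Direct shear f_v = P/L_w = 22.8 / 17 = 1.341 kip/in (vertical).
Torsion M = P·e = 22.8 × 13 = 296.4 kip·in.
Critical point at (x, y) = (2.75, 4.25) from centroid. f_tx = M·y/J = 5.455 kip/in; f_ty = M·x/J = 3.53 kip/in.
Resultant f_max = √[f_tx² + (f_v + f_ty)²] = √[5.455² + (1.341 + 3.53)²] = 7.313 kip/in.
Capacity per unit length: φr_n = 0.75 × 0.6 × 70 × (0.707 × 0.3125) = 6.96 kip/in.
7.313 > 6.96 → NOT adequate.

f_max ≈ 7.31 kip/in; NOT adequate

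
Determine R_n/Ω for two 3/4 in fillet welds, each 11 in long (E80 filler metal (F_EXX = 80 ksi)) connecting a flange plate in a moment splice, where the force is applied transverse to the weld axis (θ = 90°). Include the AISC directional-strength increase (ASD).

t_e = 0.707 × 0.75 = 0.5302 in; A_we = 0.5302 × 22 = 11.67 in².
Directional factor: 1.0 + 0.5 sin^1.5(90°) = 1.5.
F_nw = 0.6 × 80 × 1.5 = 72 ksi.
R_n/Ω = (72 × 11.67) / 2.0 = 420 kips.

R_n/Ω ≈ 420 kips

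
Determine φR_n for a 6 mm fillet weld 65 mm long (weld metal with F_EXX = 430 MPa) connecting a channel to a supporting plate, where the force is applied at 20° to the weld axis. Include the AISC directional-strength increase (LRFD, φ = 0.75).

φR_n ≈ 58.7 kN

t_e = 0.707 × 6 = 4.242 mm; A_we = 4.242 × 65 = 275.7 mm².
Directional factor: 1.0 + 0.5 sin^1.5(20°) = 1.1.
F_nw = 0.6 × 430 × 1.1 = 283.8 MPa.
φR_n = 0.75 × 283.8 × 275.7 × 10⁻³ = 58.69 kN.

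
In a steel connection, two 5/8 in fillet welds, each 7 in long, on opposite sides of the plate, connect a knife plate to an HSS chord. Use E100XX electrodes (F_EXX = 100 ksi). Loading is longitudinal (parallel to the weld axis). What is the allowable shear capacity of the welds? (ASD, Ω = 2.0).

R_n/Ω ≈ 186 kips

Effective throat t_e = 0.707 × 0.625 = 0.4419 in.
Total length L = 14 in; A_we = 0.4419 × 14 = 6.186 in².
F_nw = 0.6 F_EXX = 0.6 × 100 = 60 ksi.
R_n = 60 × 6.186 = 371.2 kips; R_n/Ω = 371.2/2.0 = 185.6 kips.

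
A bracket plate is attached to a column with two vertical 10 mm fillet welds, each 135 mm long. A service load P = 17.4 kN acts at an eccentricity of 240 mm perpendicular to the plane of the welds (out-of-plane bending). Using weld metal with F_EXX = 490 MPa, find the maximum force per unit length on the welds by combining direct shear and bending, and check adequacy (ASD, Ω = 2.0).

f_max ≈ 690 N/mm; adequate

L_w = 2 × 135 = 270 mm; section modulus (unit throat) S = 2 × L²/6 = 6075 mm².
Direct shear f_v = P/L_w = 17.4×10³/270 = 64.44 N/mm.
Moment M = P × e = 17.4×10³ × 240 = 4176000 N·mm; bending f_b = M/S = 687.4 N/mm.
f_max = √(f_v² + f_b²) = √(64.44² + 687.4²) = 690.4 N/mm.
r_n/Ω = (1/2.0) × 0.6 × 490 × (0.707 × 10) = 1039 N/mm → adequate.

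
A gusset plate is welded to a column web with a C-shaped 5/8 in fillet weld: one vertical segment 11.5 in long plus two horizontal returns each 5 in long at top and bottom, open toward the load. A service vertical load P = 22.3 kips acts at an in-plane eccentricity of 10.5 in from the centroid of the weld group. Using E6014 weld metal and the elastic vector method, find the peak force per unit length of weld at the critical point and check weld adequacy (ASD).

f_max ≈ 3.84 kip/in; adequate

E60XX → F_EXX = 60 ksi.
Total weld length L_w = 21.5 in. Treat welds as unit-width lines.
Centroid: x̄ = 2×5×2.5 / 21.5 = 1.163 in from the vertical weld.
Polar moment about centroid: J = I_x + I_y = [11.5³/12 + 2×5×5.75²] + [11.5×1.163² + 2(5³/12 + 5×1.337²)] = 511.6 in³.
Direct shear f_v = P/L_w = 22.3 / 21.5 = 1.037 kip/in (vertical).
Torsion M = P·e = 22.3 × 10.5 = 234.15 kip·in.
Critical point at (x, y) = (3.837, 5.75) from centroid. f_tx = M·y/J = 2.632 kip/in; f_ty = M·x/J = 1.756 kip/in.
Resultant f_max = √[f_tx² + (f_v + f_ty)²] = √[2.632² + (1.037 + 1.756)²] = 3.838 kip/in.
Capacity per unit length: r_n/Ω = (1/2.0) × 0.6 × 60 × (0.707 × 0.625) = 7.954 kip/in.
3.838 ≤ 7.954 → adequate.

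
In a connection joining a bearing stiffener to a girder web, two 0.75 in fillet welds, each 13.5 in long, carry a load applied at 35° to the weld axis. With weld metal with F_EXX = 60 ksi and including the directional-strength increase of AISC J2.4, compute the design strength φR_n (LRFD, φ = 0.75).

φR_n ≈ 471 kip

t_e = 0.707 × 0.75 = 0.5302 in; A_we = 0.5302 × 27 = 14.32 in².
Directional factor: 1.0 + 0.5 sin^1.5(35°) = 1.217.
F_nw = 0.6 × 60 × 1.217 = 43.82 ksi.
φR_n = 0.75 × 43.82 × 14.32 = 470.5 kip.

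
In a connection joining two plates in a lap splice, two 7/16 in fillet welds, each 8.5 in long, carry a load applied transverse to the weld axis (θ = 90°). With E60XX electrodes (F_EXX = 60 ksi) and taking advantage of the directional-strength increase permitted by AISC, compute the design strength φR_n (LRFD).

t_e = 0.707 × 0.4375 = 0.3093 in; A_we = 0.3093 × 17 = 5.258 in².
Directional factor: 1.0 + 0.5 sin^1.5(90°) = 1.5.
F_nw = 0.6 × 60 × 1.5 = 54 ksi.
φR_n = 0.75 × 54 × 5.258 = 213 kips.

φR_n ≈ 213 kips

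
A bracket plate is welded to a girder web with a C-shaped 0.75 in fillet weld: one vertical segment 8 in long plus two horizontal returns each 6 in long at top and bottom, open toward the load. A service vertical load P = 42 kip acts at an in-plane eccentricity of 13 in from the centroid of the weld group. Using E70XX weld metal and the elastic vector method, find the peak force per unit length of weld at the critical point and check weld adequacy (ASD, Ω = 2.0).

E70XX → F_EXX = 70 ksi.
Total weld length L_w = 20 in. Treat welds as unit-width lines.
Centroid: x̄ = 2×6×3 / 20 = 1.8 in from the vertical weld.
Polar moment about centroid: J = I_x + I_y = [8³/12 + 2×6×4²] + [8×1.8² + 2(6³/12 + 6×1.2²)] = 313.9 in³.
Direct shear f_v = P/L_w = 42 / 20 = 2.1 kip/in (vertical).
Torsion M = P·e = 42 × 13 = 546 kip·in.
Critical point at (x, y) = (4.2, 4) from centroid. f_tx = M·y/J = 6.958 kip/in; f_ty = M·x/J = 7.306 kip/in.
Resultant f_max = √[f_tx² + (f_v + f_ty)²] = √[6.958² + (2.1 + 7.306)²] = 11.7 kip/in.
Capacity per unit length: r_n/Ω = (1/2.0) × 0.6 × 70 × (0.707 × 0.75) = 11.14 kip/in.
11.7 > 11.14 → NOT adequate.

f_max ≈ 11.7 kip/in; NOT adequate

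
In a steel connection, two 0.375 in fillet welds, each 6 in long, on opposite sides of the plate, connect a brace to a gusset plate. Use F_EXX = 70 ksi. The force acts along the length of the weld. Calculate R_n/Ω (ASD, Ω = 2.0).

R_n/Ω ≈ 66.8 kip

Effective throat t_e = 0.707 × 0.375 = 0.2651 in.
Total length L = 12 in; A_we = 0.2651 × 12 = 3.181 in².
F_nw = 0.6 F_EXX = 0.6 × 70 = 42 ksi.
R_n = 42 × 3.181 = 133.6 kip; R_n/Ω = 133.6/2.0 = 66.81 kip.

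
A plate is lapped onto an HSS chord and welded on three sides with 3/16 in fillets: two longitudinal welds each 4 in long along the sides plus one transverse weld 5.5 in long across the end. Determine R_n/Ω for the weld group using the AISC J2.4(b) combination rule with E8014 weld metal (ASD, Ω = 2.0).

R_n/Ω ≈ 47.9 kip

E80XX → F_EXX = 80 ksi.
t_e = 0.707 × 0.1875 = 0.1326 in.
R_nwl = 0.6 × 80 × 0.1326 × 8 = 50.9 kip (longitudinal, 2 welds).
R_nwt = 0.6 × 80 × 0.1326 × 5.5 = 35 kip (transverse, base value).
(i) R_nwl + R_nwt = 85.9 kip; (ii) 0.85 R_nwl + 1.5 R_nwt = 95.76 kip.
R_n = max = 95.76 kip [governs: (ii)]; R_n/Ω = 47.88 kip.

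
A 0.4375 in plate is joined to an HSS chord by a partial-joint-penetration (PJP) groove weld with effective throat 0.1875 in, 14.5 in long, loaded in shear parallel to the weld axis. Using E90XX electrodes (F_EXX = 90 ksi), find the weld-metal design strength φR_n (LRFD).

Effective throat (given) t_e = 0.1875 in.
A_we = 0.1875 × 14.5 = 2.719 in².
F_nw = 0.6 F_EXX = 54 ksi.
φR_n = 0.75 × 54 × 2.719 = 110.1 kips.

φR_n ≈ 110 kips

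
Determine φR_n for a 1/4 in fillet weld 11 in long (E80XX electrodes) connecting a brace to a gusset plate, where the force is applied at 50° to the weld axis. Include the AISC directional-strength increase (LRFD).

E80XX → F_EXX = 80 ksi.
t_e = 0.707 × 0.25 = 0.1767 in; A_we = 0.1767 × 11 = 1.944 in².
Directional factor: 1.0 + 0.5 sin^1.5(50°) = 1.335.
F_nw = 0.6 × 80 × 1.335 = 64.09 ksi.
φR_n = 0.75 × 64.09 × 1.944 = 93.46 kips.

φR_n ≈ 93.5 kips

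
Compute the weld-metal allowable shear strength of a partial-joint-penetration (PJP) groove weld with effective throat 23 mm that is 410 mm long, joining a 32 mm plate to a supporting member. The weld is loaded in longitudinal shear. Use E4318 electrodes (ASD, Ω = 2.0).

E43XX → F_EXX = 430 MPa.
Effective throat (given) t_e = 23 mm.
A_we = 23 × 410 = 9430 mm².
F_nw = 0.6 F_EXX = 258 MPa.
R_n/Ω = (258 × 9430) / 2.0 × 10⁻³ = 1216 kN.

R_n/Ω ≈ 1220 kN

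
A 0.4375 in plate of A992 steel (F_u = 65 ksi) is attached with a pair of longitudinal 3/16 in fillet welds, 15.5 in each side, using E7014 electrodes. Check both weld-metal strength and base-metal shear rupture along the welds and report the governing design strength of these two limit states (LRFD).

E70XX → F_EXX = 70 ksi.
t_e = 0.707 × 0.1875 = 0.1326 in; L = 31 in.
Weld metal: φR_n = 0.75 × 0.6 × 70 × 0.1326 × 31 = 129.4 kips.
Base metal (shear rupture): φR_n = 0.75 × 0.6 × 65 × 0.4375 × 31 = 396.7 kips.
Governing: weld metal.

φR_n ≈ 129 kips (weld metal governs)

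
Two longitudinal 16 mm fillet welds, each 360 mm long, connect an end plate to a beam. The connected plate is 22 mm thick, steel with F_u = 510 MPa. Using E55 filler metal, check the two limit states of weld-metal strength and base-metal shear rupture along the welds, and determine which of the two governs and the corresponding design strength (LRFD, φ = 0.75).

φR_n ≈ 2020 kN (weld metal governs)

E55XX → F_EXX = 550 MPa.
t_e = 0.707 × 16 = 11.31 mm; L = 720 mm.
Weld metal: φR_n = 0.75 × 0.6 × 550 × 11.31 × 720 × 10⁻³ = 2016 kN.
Base metal (shear rupture): φR_n = 0.75 × 0.6 × 510 × 22 × 720 × 10⁻³ = 3635 kN.
Governing: weld metal.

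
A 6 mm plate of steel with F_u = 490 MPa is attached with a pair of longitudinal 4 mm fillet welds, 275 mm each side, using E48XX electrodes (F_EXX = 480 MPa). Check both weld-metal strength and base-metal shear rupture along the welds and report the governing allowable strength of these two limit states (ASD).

R_n/Ω ≈ 224 kN (weld metal governs)

t_e = 0.707 × 4 = 2.828 mm; L = 550 mm.
Weld metal: R_n/Ω = (1/2.0) × 0.6 × 480 × 2.828 × 550 × 10⁻³ = 224 kN.
Base metal (shear rupture): R_n/Ω = (1/2.0) × 0.6 × 490 × 6 × 550 × 10⁻³ = 485.1 kN.
Governing: weld metal.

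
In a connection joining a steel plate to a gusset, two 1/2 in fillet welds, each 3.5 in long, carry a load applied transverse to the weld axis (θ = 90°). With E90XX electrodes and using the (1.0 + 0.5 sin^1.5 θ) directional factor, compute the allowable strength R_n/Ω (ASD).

E90XX → F_EXX = 90 ksi.
t_e = 0.707 × 0.5 = 0.3535 in; A_we = 0.3535 × 7 = 2.474 in².
Directional factor: 1.0 + 0.5 sin^1.5(90°) = 1.5.
F_nw = 0.6 × 90 × 1.5 = 81 ksi.
R_n/Ω = (81 × 2.474) / 2.0 = 100.2 kip.

R_n/Ω ≈ 100 kip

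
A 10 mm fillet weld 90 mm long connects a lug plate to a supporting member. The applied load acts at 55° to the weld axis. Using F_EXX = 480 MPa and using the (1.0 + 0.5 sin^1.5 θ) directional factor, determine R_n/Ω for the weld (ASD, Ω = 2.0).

R_n/Ω ≈ 126 kN

t_e = 0.707 × 10 = 7.07 mm; A_we = 7.07 × 90 = 636.3 mm².
Directional factor: 1.0 + 0.5 sin^1.5(55°) = 1.371.
F_nw = 0.6 × 480 × 1.371 = 394.8 MPa.
R_n/Ω = (394.8 × 636.3) / 2.0 × 10⁻³ = 125.6 kN.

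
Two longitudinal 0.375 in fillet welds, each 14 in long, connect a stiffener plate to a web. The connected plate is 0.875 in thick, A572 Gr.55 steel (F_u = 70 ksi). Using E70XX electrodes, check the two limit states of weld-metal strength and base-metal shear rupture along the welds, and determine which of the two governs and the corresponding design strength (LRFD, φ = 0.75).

φR_n ≈ 234 kip (weld metal governs)

E70XX → F_EXX = 70 ksi.
t_e = 0.707 × 0.375 = 0.2651 in; L = 28 in.
Weld metal: φR_n = 0.75 × 0.6 × 70 × 0.2651 × 28 = 233.8 kip.
Base metal (shear rupture): φR_n = 0.75 × 0.6 × 70 × 0.875 × 28 = 771.8 kip.
Governing: weld metal.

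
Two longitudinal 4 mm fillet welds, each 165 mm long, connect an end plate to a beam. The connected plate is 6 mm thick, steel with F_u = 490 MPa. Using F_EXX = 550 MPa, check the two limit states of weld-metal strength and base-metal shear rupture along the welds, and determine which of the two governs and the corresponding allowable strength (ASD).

R_n/Ω ≈ 154 kN (weld metal governs)

t_e = 0.707 × 4 = 2.828 mm; L = 330 mm.
Weld metal: R_n/Ω = (1/2.0) × 0.6 × 550 × 2.828 × 330 × 10⁻³ = 154 kN.
Base metal (shear rupture): R_n/Ω = (1/2.0) × 0.6 × 490 × 6 × 330 × 10⁻³ = 291.1 kN.
Governing: weld metal.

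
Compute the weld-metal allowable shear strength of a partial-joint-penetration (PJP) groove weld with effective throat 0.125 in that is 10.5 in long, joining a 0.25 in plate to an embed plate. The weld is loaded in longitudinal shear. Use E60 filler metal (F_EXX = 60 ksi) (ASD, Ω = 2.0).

R_n/Ω ≈ 23.6 kips

Effective throat (given) t_e = 0.125 in.
A_we = 0.125 × 10.5 = 1.312 in².
F_nw = 0.6 F_EXX = 36 ksi.
R_n/Ω = (36 × 1.312) / 2.0 = 23.62 kips.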